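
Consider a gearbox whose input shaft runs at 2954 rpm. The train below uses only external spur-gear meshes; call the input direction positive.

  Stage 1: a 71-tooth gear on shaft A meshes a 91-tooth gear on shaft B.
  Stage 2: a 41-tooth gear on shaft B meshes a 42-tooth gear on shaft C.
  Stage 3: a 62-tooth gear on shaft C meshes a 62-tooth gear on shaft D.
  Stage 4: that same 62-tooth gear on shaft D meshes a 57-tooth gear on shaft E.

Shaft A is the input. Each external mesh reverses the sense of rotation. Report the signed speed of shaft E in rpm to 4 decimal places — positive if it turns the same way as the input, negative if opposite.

Stage 1 [71T→91T]: ω = 2954.0000×71/91 = 2304.7692 rpm, dir flips to −; running = −2304.7692
Stage 2 [41T→42T]: ω = 2304.7692×41/42 = 2249.8938 rpm, dir flips to +; running = +2249.8938
Stage 3 [62T→62T]: ω = 2249.8938×62/62 = 2249.8938 rpm, dir flips to −; running = −2249.8938
Stage 4 [62T→57T]: ω = 2249.8938×62/57 = 2447.2529 rpm, dir flips to +; running = +2447.2529

+2447.2529 rpm (same as input, |ω| = 2447.2529 rpm)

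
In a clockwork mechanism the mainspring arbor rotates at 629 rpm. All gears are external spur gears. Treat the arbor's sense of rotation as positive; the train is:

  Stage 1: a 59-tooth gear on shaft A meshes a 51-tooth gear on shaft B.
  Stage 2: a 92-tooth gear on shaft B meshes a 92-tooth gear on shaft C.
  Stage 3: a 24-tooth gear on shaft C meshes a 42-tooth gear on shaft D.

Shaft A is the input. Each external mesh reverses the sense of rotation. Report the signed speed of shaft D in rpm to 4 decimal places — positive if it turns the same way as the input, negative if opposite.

-415.8095 rpm (opposite to input, |ω| = 415.8095 rpm)

Stage 1 [59T→51T]: ω = 629.0000×59/51 = 727.6667 rpm, dir flips to −; running = −727.6667
Stage 2 [92T→92T]: ω = 727.6667×92/92 = 727.6667 rpm, dir flips to +; running = +727.6667
Stage 3 [24T→42T]: ω = 727.6667×24/42 = 415.8095 rpm, dir flips to −; running = −415.8095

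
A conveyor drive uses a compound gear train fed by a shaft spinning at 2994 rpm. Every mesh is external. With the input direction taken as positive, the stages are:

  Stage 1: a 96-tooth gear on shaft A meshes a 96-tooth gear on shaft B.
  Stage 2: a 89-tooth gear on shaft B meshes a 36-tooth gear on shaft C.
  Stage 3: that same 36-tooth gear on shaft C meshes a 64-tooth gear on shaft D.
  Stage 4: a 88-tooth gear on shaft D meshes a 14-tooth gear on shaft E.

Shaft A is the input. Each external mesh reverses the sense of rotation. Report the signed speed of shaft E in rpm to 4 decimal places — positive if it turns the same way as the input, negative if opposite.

Stage 1 [96T→96T]: ω = 2994.0000×96/96 = 2994.0000 rpm, dir flips to −; running = −2994.0000
Stage 2 [89T→36T]: ω = 2994.0000×89/36 = 7401.8333 rpm, dir flips to +; running = +7401.8333
Stage 3 [36T→64T]: ω = 7401.8333×36/64 = 4163.5312 rpm, dir flips to −; running = −4163.5312
Stage 4 [88T→14T]: ω = 4163.5312×88/14 = 26170.7679 rpm, dir flips to +; running = +26170.7679

+26170.7679 rpm (same as input, |ω| = 26170.7679 rpm)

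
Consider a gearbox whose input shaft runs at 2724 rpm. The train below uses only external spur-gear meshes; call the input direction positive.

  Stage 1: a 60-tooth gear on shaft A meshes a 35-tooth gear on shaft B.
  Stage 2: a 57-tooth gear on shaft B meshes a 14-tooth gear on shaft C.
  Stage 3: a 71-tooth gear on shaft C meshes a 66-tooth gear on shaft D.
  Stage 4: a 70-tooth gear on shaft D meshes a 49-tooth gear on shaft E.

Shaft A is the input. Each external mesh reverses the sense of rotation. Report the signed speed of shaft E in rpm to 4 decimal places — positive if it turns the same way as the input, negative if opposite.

+29218.2030 rpm (same as input, |ω| = 29218.2030 rpm)

Stage 1 [60T→35T]: ω = 2724.0000×60/35 = 4669.7143 rpm, dir flips to −; running = −4669.7143
Stage 2 [57T→14T]: ω = 4669.7143×57/14 = 19012.4082 rpm, dir flips to +; running = +19012.4082
Stage 3 [71T→66T]: ω = 19012.4082×71/66 = 20452.7421 rpm, dir flips to −; running = −20452.7421
Stage 4 [70T→49T]: ω = 20452.7421×70/49 = 29218.2030 rpm, dir flips to +; running = +29218.2030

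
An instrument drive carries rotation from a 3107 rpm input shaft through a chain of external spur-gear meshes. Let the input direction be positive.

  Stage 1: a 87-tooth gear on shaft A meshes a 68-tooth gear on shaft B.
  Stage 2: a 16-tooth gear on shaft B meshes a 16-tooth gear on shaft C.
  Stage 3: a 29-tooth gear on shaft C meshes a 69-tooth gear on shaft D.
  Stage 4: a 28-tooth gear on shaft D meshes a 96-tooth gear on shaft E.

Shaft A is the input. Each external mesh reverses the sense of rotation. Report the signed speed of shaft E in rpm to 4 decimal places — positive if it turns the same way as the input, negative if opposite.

+487.2898 rpm (same as input, |ω| = 487.2898 rpm)

Stage 1 [87T→68T]: ω = 3107.0000×87/68 = 3975.1324 rpm, dir flips to −; running = −3975.1324
Stage 2 [16T→16T]: ω = 3975.1324×16/16 = 3975.1324 rpm, dir flips to +; running = +3975.1324
Stage 3 [29T→69T]: ω = 3975.1324×29/69 = 1670.7078 rpm, dir flips to −; running = −1670.7078
Stage 4 [28T→96T]: ω = 1670.7078×28/96 = 487.2898 rpm, dir flips to +; running = +487.2898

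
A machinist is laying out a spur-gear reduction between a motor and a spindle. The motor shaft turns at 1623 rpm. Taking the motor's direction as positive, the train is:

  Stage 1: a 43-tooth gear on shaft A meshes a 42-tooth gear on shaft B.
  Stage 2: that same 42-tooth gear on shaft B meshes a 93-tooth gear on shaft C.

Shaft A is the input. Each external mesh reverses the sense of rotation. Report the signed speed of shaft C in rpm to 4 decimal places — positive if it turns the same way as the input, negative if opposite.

Stage 1 [43T→42T]: ω = 1623.0000×43/42 = 1661.6429 rpm, dir flips to −; running = −1661.6429
Stage 2 [42T→93T]: ω = 1661.6429×42/93 = 750.4194 rpm, dir flips to +; running = +750.4194

+750.4194 rpm (same as input, |ω| = 750.4194 rpm)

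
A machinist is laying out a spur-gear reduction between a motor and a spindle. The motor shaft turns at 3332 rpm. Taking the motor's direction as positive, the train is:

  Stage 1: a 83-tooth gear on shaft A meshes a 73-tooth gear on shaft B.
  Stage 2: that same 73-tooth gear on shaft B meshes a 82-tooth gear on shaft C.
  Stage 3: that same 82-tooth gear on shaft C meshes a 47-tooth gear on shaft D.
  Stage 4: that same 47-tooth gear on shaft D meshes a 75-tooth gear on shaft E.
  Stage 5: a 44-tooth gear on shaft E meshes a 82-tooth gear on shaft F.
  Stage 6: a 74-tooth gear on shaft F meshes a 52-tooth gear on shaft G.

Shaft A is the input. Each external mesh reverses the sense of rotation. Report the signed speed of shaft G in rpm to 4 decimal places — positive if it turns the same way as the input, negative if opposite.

+2815.7171 rpm (same as input, |ω| = 2815.7171 rpm)

Stage 1 [83T→73T]: ω = 3332.0000×83/73 = 3788.4384 rpm, dir flips to −; running = −3788.4384
Stage 2 [73T→82T]: ω = 3788.4384×73/82 = 3372.6341 rpm, dir flips to +; running = +3372.6341
Stage 3 [82T→47T]: ω = 3372.6341×82/47 = 5884.1702 rpm, dir flips to −; running = −5884.1702
Stage 4 [47T→75T]: ω = 5884.1702×47/75 = 3687.4133 rpm, dir flips to +; running = +3687.4133
Stage 5 [44T→82T]: ω = 3687.4133×44/82 = 1978.6120 rpm, dir flips to −; running = −1978.6120
Stage 6 [74T→52T]: ω = 1978.6120×74/52 = 2815.7171 rpm, dir flips to +; running = +2815.7171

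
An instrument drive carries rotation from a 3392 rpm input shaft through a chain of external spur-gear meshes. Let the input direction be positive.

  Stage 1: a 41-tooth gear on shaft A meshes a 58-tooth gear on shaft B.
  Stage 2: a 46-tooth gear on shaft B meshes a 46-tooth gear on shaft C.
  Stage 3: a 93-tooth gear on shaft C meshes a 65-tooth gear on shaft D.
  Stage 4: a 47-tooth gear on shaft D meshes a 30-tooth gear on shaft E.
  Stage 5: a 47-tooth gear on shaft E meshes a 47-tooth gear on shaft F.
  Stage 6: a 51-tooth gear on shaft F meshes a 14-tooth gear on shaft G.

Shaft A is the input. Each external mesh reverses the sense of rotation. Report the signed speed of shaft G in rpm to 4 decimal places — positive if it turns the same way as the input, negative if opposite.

+19579.4299 rpm (same as input, |ω| = 19579.4299 rpm)

Stage 1 [41T→58T]: ω = 3392.0000×41/58 = 2397.7931 rpm, dir flips to −; running = −2397.7931
Stage 2 [46T→46T]: ω = 2397.7931×46/46 = 2397.7931 rpm, dir flips to +; running = +2397.7931
Stage 3 [93T→65T]: ω = 2397.7931×93/65 = 3430.6886 rpm, dir flips to −; running = −3430.6886
Stage 4 [47T→30T]: ω = 3430.6886×47/30 = 5374.7455 rpm, dir flips to +; running = +5374.7455
Stage 5 [47T→47T]: ω = 5374.7455×47/47 = 5374.7455 rpm, dir flips to −; running = −5374.7455
Stage 6 [51T→14T]: ω = 5374.7455×51/14 = 19579.4299 rpm, dir flips to +; running = +19579.4299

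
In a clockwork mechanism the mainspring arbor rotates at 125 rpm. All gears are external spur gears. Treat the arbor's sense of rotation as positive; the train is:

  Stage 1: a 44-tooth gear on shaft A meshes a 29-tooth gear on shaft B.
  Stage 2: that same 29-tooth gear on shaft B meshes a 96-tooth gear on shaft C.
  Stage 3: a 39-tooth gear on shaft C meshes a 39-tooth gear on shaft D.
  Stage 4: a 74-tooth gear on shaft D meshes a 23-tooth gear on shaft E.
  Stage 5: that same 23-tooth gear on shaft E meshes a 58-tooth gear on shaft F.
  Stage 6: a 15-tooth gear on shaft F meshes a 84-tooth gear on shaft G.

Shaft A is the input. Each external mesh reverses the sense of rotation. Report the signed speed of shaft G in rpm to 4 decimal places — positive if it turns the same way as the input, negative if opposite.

+13.0529 rpm (same as input, |ω| = 13.0529 rpm)

Stage 1 [44T→29T]: ω = 125.0000×44/29 = 189.6552 rpm, dir flips to −; running = −189.6552
Stage 2 [29T→96T]: ω = 189.6552×29/96 = 57.2917 rpm, dir flips to +; running = +57.2917
Stage 3 [39T→39T]: ω = 57.2917×39/39 = 57.2917 rpm, dir flips to −; running = −57.2917
Stage 4 [74T→23T]: ω = 57.2917×74/23 = 184.3297 rpm, dir flips to +; running = +184.3297
Stage 5 [23T→58T]: ω = 184.3297×23/58 = 73.0963 rpm, dir flips to −; running = −73.0963
Stage 6 [15T→84T]: ω = 73.0963×15/84 = 13.0529 rpm, dir flips to +; running = +13.0529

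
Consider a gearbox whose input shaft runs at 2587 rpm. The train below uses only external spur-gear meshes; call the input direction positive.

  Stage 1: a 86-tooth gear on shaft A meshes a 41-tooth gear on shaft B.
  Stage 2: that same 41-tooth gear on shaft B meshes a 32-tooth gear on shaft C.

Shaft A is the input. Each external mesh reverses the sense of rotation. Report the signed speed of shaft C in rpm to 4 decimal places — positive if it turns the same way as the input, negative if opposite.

+6952.5625 rpm (same as input, |ω| = 6952.5625 rpm)

Stage 1 [86T→41T]: ω = 2587.0000×86/41 = 5426.3902 rpm, dir flips to −; running = −5426.3902
Stage 2 [41T→32T]: ω = 5426.3902×41/32 = 6952.5625 rpm, dir flips to +; running = +6952.5625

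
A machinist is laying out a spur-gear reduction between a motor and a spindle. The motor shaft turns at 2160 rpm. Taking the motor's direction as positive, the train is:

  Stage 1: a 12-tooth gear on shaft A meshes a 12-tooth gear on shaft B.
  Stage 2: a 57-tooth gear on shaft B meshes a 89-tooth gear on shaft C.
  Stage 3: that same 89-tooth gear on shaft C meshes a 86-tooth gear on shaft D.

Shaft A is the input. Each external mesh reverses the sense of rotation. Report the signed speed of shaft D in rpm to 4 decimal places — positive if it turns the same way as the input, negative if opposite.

Stage 1 [12T→12T]: ω = 2160.0000×12/12 = 2160.0000 rpm, dir flips to −; running = −2160.0000
Stage 2 [57T→89T]: ω = 2160.0000×57/89 = 1383.3708 rpm, dir flips to +; running = +1383.3708
Stage 3 [89T→86T]: ω = 1383.3708×89/86 = 1431.6279 rpm, dir flips to −; running = −1431.6279

-1431.6279 rpm (opposite to input, |ω| = 1431.6279 rpm)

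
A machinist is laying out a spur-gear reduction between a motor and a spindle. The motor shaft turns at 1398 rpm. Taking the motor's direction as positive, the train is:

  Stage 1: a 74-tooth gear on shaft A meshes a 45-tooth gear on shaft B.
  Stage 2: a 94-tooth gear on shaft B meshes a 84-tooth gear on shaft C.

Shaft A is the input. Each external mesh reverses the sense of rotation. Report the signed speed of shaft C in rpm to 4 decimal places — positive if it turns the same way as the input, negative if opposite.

+2572.6159 rpm (same as input, |ω| = 2572.6159 rpm)

Stage 1 [74T→45T]: ω = 1398.0000×74/45 = 2298.9333 rpm, dir flips to −; running = −2298.9333
Stage 2 [94T→84T]: ω = 2298.9333×94/84 = 2572.6159 rpm, dir flips to +; running = +2572.6159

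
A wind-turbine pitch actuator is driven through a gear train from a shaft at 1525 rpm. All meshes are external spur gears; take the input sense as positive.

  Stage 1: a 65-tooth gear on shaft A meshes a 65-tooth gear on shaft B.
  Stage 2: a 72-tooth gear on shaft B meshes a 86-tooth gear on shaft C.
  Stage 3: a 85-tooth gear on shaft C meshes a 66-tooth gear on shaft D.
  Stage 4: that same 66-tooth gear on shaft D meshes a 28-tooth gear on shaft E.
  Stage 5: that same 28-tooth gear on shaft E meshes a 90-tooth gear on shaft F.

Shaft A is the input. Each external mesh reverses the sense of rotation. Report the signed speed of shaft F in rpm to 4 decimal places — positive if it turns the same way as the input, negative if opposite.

Stage 1 [65T→65T]: ω = 1525.0000×65/65 = 1525.0000 rpm, dir flips to −; running = −1525.0000
Stage 2 [72T→86T]: ω = 1525.0000×72/86 = 1276.7442 rpm, dir flips to +; running = +1276.7442
Stage 3 [85T→66T]: ω = 1276.7442×85/66 = 1644.2918 rpm, dir flips to −; running = −1644.2918
Stage 4 [66T→28T]: ω = 1644.2918×66/28 = 3875.8306 rpm, dir flips to +; running = +3875.8306
Stage 5 [28T→90T]: ω = 3875.8306×28/90 = 1205.8140 rpm, dir flips to −; running = −1205.8140

-1205.8140 rpm (opposite to input, |ω| = 1205.8140 rpm)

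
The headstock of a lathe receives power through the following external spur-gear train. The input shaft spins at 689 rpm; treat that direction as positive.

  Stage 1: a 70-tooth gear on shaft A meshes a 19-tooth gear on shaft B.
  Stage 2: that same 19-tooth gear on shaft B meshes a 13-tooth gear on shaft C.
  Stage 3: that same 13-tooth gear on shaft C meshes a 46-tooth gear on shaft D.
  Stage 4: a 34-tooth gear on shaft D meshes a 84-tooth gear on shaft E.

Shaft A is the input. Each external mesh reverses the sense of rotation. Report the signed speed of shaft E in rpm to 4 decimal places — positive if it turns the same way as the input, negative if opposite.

+424.3841 rpm (same as input, |ω| = 424.3841 rpm)

Stage 1 [70T→19T]: ω = 689.0000×70/19 = 2538.4211 rpm, dir flips to −; running = −2538.4211
Stage 2 [19T→13T]: ω = 2538.4211×19/13 = 3710.0000 rpm, dir flips to +; running = +3710.0000
Stage 3 [13T→46T]: ω = 3710.0000×13/46 = 1048.4783 rpm, dir flips to −; running = −1048.4783
Stage 4 [34T→84T]: ω = 1048.4783×34/84 = 424.3841 rpm, dir flips to +; running = +424.3841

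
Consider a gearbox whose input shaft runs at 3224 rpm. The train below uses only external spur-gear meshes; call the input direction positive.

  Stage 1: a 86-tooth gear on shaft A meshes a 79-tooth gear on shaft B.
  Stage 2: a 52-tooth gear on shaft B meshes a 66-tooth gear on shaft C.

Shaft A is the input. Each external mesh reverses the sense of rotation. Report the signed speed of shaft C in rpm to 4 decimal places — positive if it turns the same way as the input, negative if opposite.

Stage 1 [86T→79T]: ω = 3224.0000×86/79 = 3509.6709 rpm, dir flips to −; running = −3509.6709
Stage 2 [52T→66T]: ω = 3509.6709×52/66 = 2765.1952 rpm, dir flips to +; running = +2765.1952

+2765.1952 rpm (same as input, |ω| = 2765.1952 rpm)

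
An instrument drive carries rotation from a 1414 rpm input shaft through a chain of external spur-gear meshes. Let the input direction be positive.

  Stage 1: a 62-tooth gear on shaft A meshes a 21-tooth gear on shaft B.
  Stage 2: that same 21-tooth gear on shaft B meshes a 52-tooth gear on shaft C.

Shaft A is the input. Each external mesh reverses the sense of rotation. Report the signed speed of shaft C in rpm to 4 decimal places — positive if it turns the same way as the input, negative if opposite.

+1685.9231 rpm (same as input, |ω| = 1685.9231 rpm)

Stage 1 [62T→21T]: ω = 1414.0000×62/21 = 4174.6667 rpm, dir flips to −; running = −4174.6667
Stage 2 [21T→52T]: ω = 4174.6667×21/52 = 1685.9231 rpm, dir flips to +; running = +1685.9231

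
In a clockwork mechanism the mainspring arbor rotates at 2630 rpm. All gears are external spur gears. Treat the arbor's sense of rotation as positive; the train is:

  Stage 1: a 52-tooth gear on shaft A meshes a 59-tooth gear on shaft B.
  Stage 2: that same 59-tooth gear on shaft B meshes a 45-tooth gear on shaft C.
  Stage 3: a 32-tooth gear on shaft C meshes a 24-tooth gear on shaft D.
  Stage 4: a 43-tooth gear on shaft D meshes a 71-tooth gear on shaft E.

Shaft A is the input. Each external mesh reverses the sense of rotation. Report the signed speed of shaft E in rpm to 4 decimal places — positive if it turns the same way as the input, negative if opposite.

Stage 1 [52T→59T]: ω = 2630.0000×52/59 = 2317.9661 rpm, dir flips to −; running = −2317.9661
Stage 2 [59T→45T]: ω = 2317.9661×59/45 = 3039.1111 rpm, dir flips to +; running = +3039.1111
Stage 3 [32T→24T]: ω = 3039.1111×32/24 = 4052.1481 rpm, dir flips to −; running = −4052.1481
Stage 4 [43T→71T]: ω = 4052.1481×43/71 = 2454.1179 rpm, dir flips to +; running = +2454.1179

+2454.1179 rpm (same as input, |ω| = 2454.1179 rpm)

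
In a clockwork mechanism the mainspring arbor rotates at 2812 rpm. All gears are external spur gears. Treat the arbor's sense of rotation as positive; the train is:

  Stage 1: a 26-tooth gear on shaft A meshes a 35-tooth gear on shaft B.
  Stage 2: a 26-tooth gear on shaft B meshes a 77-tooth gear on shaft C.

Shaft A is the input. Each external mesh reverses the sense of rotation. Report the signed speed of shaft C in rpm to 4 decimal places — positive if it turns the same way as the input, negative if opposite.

Stage 1 [26T→35T]: ω = 2812.0000×26/35 = 2088.9143 rpm, dir flips to −; running = −2088.9143
Stage 2 [26T→77T]: ω = 2088.9143×26/77 = 705.3477 rpm, dir flips to +; running = +705.3477

+705.3477 rpm (same as input, |ω| = 705.3477 rpm)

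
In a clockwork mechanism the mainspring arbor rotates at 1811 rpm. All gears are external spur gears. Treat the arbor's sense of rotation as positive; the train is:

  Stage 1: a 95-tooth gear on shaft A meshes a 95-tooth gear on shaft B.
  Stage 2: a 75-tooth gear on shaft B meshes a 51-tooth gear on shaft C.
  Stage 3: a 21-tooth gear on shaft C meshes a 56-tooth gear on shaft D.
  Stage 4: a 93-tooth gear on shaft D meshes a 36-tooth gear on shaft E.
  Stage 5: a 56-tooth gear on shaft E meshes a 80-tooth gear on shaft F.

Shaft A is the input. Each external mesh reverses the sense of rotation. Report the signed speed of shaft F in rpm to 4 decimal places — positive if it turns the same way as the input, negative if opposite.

Stage 1 [95T→95T]: ω = 1811.0000×95/95 = 1811.0000 rpm, dir flips to −; running = −1811.0000
Stage 2 [75T→51T]: ω = 1811.0000×75/51 = 2663.2353 rpm, dir flips to +; running = +2663.2353
Stage 3 [21T→56T]: ω = 2663.2353×21/56 = 998.7132 rpm, dir flips to −; running = −998.7132
Stage 4 [93T→36T]: ω = 998.7132×93/36 = 2580.0092 rpm, dir flips to +; running = +2580.0092
Stage 5 [56T→80T]: ω = 2580.0092×56/80 = 1806.0064 rpm, dir flips to −; running = −1806.0064

-1806.0064 rpm (opposite to input, |ω| = 1806.0064 rpm)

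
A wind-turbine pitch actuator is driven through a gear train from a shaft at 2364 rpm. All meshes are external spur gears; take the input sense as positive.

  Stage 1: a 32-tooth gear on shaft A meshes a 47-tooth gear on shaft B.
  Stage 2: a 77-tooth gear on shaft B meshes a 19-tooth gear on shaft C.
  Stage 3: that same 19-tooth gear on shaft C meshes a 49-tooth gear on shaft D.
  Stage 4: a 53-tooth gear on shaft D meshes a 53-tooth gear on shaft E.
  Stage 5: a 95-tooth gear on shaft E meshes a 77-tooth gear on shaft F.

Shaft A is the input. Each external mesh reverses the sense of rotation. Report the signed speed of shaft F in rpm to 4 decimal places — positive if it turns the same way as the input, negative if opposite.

Stage 1 [32T→47T]: ω = 2364.0000×32/47 = 1609.5319 rpm, dir flips to −; running = −1609.5319
Stage 2 [77T→19T]: ω = 1609.5319×77/19 = 6522.8399 rpm, dir flips to +; running = +6522.8399
Stage 3 [19T→49T]: ω = 6522.8399×19/49 = 2529.2644 rpm, dir flips to −; running = −2529.2644
Stage 4 [53T→53T]: ω = 2529.2644×53/53 = 2529.2644 rpm, dir flips to +; running = +2529.2644
Stage 5 [95T→77T]: ω = 2529.2644×95/77 = 3120.5211 rpm, dir flips to −; running = −3120.5211

-3120.5211 rpm (opposite to input, |ω| = 3120.5211 rpm)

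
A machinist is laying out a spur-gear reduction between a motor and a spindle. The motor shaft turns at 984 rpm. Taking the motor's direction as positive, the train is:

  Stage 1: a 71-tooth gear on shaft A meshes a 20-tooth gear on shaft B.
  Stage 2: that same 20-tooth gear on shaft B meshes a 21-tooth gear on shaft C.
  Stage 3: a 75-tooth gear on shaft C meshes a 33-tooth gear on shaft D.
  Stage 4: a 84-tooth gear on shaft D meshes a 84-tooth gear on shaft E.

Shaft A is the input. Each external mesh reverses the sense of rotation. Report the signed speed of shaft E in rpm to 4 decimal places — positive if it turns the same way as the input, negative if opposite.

+7561.0390 rpm (same as input, |ω| = 7561.0390 rpm)

Stage 1 [71T→20T]: ω = 984.0000×71/20 = 3493.2000 rpm, dir flips to −; running = −3493.2000
Stage 2 [20T→21T]: ω = 3493.2000×20/21 = 3326.8571 rpm, dir flips to +; running = +3326.8571
Stage 3 [75T→33T]: ω = 3326.8571×75/33 = 7561.0390 rpm, dir flips to −; running = −7561.0390
Stage 4 [84T→84T]: ω = 7561.0390×84/84 = 7561.0390 rpm, dir flips to +; running = +7561.0390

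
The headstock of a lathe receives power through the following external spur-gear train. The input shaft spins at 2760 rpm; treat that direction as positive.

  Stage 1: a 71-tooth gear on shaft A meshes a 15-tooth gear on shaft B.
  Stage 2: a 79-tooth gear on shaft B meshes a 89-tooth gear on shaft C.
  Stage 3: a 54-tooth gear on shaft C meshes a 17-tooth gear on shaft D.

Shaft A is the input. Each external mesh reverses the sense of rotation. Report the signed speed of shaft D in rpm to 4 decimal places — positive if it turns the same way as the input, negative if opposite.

-36834.7812 rpm (opposite to input, |ω| = 36834.7812 rpm)

Stage 1 [71T→15T]: ω = 2760.0000×71/15 = 13064.0000 rpm, dir flips to −; running = −13064.0000
Stage 2 [79T→89T]: ω = 13064.0000×79/89 = 11596.1348 rpm, dir flips to +; running = +11596.1348
Stage 3 [54T→17T]: ω = 11596.1348×54/17 = 36834.7812 rpm, dir flips to −; running = −36834.7812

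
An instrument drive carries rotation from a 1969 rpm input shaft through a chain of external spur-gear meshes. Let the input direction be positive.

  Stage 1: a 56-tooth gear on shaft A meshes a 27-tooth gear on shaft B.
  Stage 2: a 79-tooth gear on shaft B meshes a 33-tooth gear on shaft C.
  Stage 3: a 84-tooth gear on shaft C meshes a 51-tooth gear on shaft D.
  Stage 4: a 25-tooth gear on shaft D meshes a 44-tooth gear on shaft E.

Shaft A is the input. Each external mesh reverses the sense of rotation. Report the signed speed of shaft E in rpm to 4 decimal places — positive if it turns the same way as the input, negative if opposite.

Stage 1 [56T→27T]: ω = 1969.0000×56/27 = 4083.8519 rpm, dir flips to −; running = −4083.8519
Stage 2 [79T→33T]: ω = 4083.8519×79/33 = 9776.4938 rpm, dir flips to +; running = +9776.4938
Stage 3 [84T→51T]: ω = 9776.4938×84/51 = 16102.4604 rpm, dir flips to −; running = −16102.4604
Stage 4 [25T→44T]: ω = 16102.4604×25/44 = 9149.1252 rpm, dir flips to +; running = +9149.1252

+9149.1252 rpm (same as input, |ω| = 9149.1252 rpm)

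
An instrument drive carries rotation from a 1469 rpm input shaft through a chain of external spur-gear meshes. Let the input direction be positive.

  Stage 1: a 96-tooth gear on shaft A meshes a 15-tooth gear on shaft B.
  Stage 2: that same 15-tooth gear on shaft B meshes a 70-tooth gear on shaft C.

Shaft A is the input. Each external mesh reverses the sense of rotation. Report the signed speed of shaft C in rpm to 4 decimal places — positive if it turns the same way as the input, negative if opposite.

+2014.6286 rpm (same as input, |ω| = 2014.6286 rpm)

Stage 1 [96T→15T]: ω = 1469.0000×96/15 = 9401.6000 rpm, dir flips to −; running = −9401.6000
Stage 2 [15T→70T]: ω = 9401.6000×15/70 = 2014.6286 rpm, dir flips to +; running = +2014.6286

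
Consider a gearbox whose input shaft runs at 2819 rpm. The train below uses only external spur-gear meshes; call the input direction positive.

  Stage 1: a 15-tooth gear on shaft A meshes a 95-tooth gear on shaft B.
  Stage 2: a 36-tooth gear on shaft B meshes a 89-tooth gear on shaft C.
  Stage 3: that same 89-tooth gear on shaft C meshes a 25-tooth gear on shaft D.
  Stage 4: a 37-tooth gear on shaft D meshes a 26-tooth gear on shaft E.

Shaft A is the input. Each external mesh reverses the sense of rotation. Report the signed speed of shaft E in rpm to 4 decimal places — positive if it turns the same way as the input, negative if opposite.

+912.1234 rpm (same as input, |ω| = 912.1234 rpm)

Stage 1 [15T→95T]: ω = 2819.0000×15/95 = 445.1053 rpm, dir flips to −; running = −445.1053
Stage 2 [36T→89T]: ω = 445.1053×36/89 = 180.0426 rpm, dir flips to +; running = +180.0426
Stage 3 [89T→25T]: ω = 180.0426×89/25 = 640.9516 rpm, dir flips to −; running = −640.9516
Stage 4 [37T→26T]: ω = 640.9516×37/26 = 912.1234 rpm, dir flips to +; running = +912.1234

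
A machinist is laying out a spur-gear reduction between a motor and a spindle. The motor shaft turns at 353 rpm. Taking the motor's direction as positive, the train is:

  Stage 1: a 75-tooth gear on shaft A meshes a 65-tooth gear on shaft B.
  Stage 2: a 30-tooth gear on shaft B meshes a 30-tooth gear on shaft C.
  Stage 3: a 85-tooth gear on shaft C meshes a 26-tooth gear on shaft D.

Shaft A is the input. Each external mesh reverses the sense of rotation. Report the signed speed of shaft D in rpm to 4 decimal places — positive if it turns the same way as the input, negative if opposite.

-1331.5828 rpm (opposite to input, |ω| = 1331.5828 rpm)

Stage 1 [75T→65T]: ω = 353.0000×75/65 = 407.3077 rpm, dir flips to −; running = −407.3077
Stage 2 [30T→30T]: ω = 407.3077×30/30 = 407.3077 rpm, dir flips to +; running = +407.3077
Stage 3 [85T→26T]: ω = 407.3077×85/26 = 1331.5828 rpm, dir flips to −; running = −1331.5828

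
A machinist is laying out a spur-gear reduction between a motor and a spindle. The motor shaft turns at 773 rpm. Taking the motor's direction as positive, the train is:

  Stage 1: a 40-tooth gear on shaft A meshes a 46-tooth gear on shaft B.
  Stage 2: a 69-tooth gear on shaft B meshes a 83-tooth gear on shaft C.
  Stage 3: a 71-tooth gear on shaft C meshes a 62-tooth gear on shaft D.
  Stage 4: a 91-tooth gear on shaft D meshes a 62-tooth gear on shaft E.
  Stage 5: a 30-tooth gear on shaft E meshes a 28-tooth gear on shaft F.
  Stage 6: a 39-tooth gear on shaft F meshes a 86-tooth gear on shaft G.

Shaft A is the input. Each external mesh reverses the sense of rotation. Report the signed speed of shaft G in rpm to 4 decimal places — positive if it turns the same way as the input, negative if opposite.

+456.3504 rpm (same as input, |ω| = 456.3504 rpm)

Stage 1 [40T→46T]: ω = 773.0000×40/46 = 672.1739 rpm, dir flips to −; running = −672.1739
Stage 2 [69T→83T]: ω = 672.1739×69/83 = 558.7952 rpm, dir flips to +; running = +558.7952
Stage 3 [71T→62T]: ω = 558.7952×71/62 = 639.9106 rpm, dir flips to −; running = −639.9106
Stage 4 [91T→62T]: ω = 639.9106×91/62 = 939.2236 rpm, dir flips to +; running = +939.2236
Stage 5 [30T→28T]: ω = 939.2236×30/28 = 1006.3110 rpm, dir flips to −; running = −1006.3110
Stage 6 [39T→86T]: ω = 1006.3110×39/86 = 456.3504 rpm, dir flips to +; running = +456.3504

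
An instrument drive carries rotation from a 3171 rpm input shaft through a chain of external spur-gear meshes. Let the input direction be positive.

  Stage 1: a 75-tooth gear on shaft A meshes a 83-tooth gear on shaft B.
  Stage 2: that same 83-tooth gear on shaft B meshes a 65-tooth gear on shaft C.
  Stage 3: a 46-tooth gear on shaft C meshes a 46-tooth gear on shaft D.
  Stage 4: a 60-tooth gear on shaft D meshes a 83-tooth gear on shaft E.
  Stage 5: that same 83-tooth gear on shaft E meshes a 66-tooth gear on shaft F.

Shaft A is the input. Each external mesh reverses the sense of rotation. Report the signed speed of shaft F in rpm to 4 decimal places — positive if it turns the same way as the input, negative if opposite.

Stage 1 [75T→83T]: ω = 3171.0000×75/83 = 2865.3614 rpm, dir flips to −; running = −2865.3614
Stage 2 [83T→65T]: ω = 2865.3614×83/65 = 3658.8462 rpm, dir flips to +; running = +3658.8462
Stage 3 [46T→46T]: ω = 3658.8462×46/46 = 3658.8462 rpm, dir flips to −; running = −3658.8462
Stage 4 [60T→83T]: ω = 3658.8462×60/83 = 2644.9490 rpm, dir flips to +; running = +2644.9490
Stage 5 [83T→66T]: ω = 2644.9490×83/66 = 3326.2238 rpm, dir flips to −; running = −3326.2238

-3326.2238 rpm (opposite to input, |ω| = 3326.2238 rpm)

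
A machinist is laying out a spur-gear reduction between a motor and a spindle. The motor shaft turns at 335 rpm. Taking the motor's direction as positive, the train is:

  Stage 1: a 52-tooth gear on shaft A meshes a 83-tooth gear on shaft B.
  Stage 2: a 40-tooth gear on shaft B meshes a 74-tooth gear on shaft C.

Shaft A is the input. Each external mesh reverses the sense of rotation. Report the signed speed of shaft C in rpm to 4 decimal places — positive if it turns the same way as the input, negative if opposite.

+113.4484 rpm (same as input, |ω| = 113.4484 rpm)

Stage 1 [52T→83T]: ω = 335.0000×52/83 = 209.8795 rpm, dir flips to −; running = −209.8795
Stage 2 [40T→74T]: ω = 209.8795×40/74 = 113.4484 rpm, dir flips to +; running = +113.4484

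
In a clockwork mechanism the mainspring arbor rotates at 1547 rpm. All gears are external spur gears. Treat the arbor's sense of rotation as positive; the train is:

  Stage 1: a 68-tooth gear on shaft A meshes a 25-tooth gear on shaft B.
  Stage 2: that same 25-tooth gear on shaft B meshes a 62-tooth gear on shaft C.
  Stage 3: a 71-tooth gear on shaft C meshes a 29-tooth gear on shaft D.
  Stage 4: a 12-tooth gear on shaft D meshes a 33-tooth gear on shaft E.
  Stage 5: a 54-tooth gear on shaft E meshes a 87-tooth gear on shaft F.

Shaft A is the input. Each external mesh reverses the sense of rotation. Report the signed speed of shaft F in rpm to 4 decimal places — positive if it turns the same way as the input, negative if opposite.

Stage 1 [68T→25T]: ω = 1547.0000×68/25 = 4207.8400 rpm, dir flips to −; running = −4207.8400
Stage 2 [25T→62T]: ω = 4207.8400×25/62 = 1696.7097 rpm, dir flips to +; running = +1696.7097
Stage 3 [71T→29T]: ω = 1696.7097×71/29 = 4154.0133 rpm, dir flips to −; running = −4154.0133
Stage 4 [12T→33T]: ω = 4154.0133×12/33 = 1510.5503 rpm, dir flips to +; running = +1510.5503
Stage 5 [54T→87T]: ω = 1510.5503×54/87 = 937.5830 rpm, dir flips to −; running = −937.5830

-937.5830 rpm (opposite to input, |ω| = 937.5830 rpm)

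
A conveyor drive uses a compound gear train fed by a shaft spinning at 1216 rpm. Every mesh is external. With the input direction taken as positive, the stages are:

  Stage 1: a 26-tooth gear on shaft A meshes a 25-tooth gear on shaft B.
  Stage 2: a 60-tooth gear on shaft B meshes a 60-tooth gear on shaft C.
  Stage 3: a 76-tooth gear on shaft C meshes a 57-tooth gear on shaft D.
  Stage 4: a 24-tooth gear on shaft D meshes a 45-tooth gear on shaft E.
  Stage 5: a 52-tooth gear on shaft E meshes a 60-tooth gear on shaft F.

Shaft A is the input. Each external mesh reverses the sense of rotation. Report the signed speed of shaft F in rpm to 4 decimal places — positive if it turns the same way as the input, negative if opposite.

Stage 1 [26T→25T]: ω = 1216.0000×26/25 = 1264.6400 rpm, dir flips to −; running = −1264.6400
Stage 2 [60T→60T]: ω = 1264.6400×60/60 = 1264.6400 rpm, dir flips to +; running = +1264.6400
Stage 3 [76T→57T]: ω = 1264.6400×76/57 = 1686.1867 rpm, dir flips to −; running = −1686.1867
Stage 4 [24T→45T]: ω = 1686.1867×24/45 = 899.2996 rpm, dir flips to +; running = +899.2996
Stage 5 [52T→60T]: ω = 899.2996×52/60 = 779.3929 rpm, dir flips to −; running = −779.3929

-779.3929 rpm (opposite to input, |ω| = 779.3929 rpm)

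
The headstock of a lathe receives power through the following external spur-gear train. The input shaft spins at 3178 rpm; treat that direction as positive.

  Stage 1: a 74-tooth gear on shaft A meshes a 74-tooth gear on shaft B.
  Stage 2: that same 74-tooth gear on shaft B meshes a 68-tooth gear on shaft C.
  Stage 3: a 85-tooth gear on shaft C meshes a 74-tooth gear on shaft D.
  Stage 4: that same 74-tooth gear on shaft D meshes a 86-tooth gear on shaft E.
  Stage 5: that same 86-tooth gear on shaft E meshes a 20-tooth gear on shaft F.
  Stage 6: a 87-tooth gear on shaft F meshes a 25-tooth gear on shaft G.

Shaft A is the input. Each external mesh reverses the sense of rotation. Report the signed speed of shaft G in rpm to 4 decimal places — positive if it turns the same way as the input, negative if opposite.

Stage 1 [74T→74T]: ω = 3178.0000×74/74 = 3178.0000 rpm, dir flips to −; running = −3178.0000
Stage 2 [74T→68T]: ω = 3178.0000×74/68 = 3458.4118 rpm, dir flips to +; running = +3458.4118
Stage 3 [85T→74T]: ω = 3458.4118×85/74 = 3972.5000 rpm, dir flips to −; running = −3972.5000
Stage 4 [74T→86T]: ω = 3972.5000×74/86 = 3418.1977 rpm, dir flips to +; running = +3418.1977
Stage 5 [86T→20T]: ω = 3418.1977×86/20 = 14698.2500 rpm, dir flips to −; running = −14698.2500
Stage 6 [87T→25T]: ω = 14698.2500×87/25 = 51149.9100 rpm, dir flips to +; running = +51149.9100

+51149.9100 rpm (same as input, |ω| = 51149.9100 rpm)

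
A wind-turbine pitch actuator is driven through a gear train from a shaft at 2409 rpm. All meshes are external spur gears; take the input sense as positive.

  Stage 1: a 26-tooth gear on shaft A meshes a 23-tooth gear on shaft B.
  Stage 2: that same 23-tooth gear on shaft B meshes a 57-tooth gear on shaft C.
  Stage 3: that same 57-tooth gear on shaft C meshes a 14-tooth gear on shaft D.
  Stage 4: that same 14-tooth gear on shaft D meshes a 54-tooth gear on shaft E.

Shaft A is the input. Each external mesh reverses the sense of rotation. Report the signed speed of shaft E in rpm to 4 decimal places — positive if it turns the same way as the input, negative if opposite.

Stage 1 [26T→23T]: ω = 2409.0000×26/23 = 2723.2174 rpm, dir flips to −; running = −2723.2174
Stage 2 [23T→57T]: ω = 2723.2174×23/57 = 1098.8421 rpm, dir flips to +; running = +1098.8421
Stage 3 [57T→14T]: ω = 1098.8421×57/14 = 4473.8571 rpm, dir flips to −; running = −4473.8571
Stage 4 [14T→54T]: ω = 4473.8571×14/54 = 1159.8889 rpm, dir flips to +; running = +1159.8889

+1159.8889 rpm (same as input, |ω| = 1159.8889 rpm)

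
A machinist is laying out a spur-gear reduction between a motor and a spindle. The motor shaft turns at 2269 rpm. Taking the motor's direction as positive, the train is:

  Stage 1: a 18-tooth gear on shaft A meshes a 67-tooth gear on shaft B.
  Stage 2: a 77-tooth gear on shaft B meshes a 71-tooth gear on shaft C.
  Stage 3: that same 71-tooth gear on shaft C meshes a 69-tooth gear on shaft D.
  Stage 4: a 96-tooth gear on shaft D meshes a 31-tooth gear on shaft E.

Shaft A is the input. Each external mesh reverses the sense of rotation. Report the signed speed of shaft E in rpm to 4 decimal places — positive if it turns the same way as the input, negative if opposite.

+2106.6063 rpm (same as input, |ω| = 2106.6063 rpm)

Stage 1 [18T→67T]: ω = 2269.0000×18/67 = 609.5821 rpm, dir flips to −; running = −609.5821
Stage 2 [77T→71T]: ω = 609.5821×77/71 = 661.0961 rpm, dir flips to +; running = +661.0961
Stage 3 [71T→69T]: ω = 661.0961×71/69 = 680.2583 rpm, dir flips to −; running = −680.2583
Stage 4 [96T→31T]: ω = 680.2583×96/31 = 2106.6063 rpm, dir flips to +; running = +2106.6063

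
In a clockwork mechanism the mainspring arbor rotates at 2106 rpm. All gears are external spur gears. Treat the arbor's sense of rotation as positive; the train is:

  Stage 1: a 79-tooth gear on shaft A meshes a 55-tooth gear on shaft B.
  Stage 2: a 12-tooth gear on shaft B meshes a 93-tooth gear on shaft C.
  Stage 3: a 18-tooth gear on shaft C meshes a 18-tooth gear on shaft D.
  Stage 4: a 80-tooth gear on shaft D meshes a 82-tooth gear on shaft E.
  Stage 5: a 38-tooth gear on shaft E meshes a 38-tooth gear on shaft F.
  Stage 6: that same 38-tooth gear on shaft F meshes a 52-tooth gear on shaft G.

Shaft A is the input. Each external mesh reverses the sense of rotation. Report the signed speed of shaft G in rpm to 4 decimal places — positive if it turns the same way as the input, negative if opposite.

Stage 1 [79T→55T]: ω = 2106.0000×79/55 = 3024.9818 rpm, dir flips to −; running = −3024.9818
Stage 2 [12T→93T]: ω = 3024.9818×12/93 = 390.3202 rpm, dir flips to +; running = +390.3202
Stage 3 [18T→18T]: ω = 390.3202×18/18 = 390.3202 rpm, dir flips to −; running = −390.3202
Stage 4 [80T→82T]: ω = 390.3202×80/82 = 380.8002 rpm, dir flips to +; running = +380.8002
Stage 5 [38T→38T]: ω = 380.8002×38/38 = 380.8002 rpm, dir flips to −; running = −380.8002
Stage 6 [38T→52T]: ω = 380.8002×38/52 = 278.2771 rpm, dir flips to +; running = +278.2771

+278.2771 rpm (same as input, |ω| = 278.2771 rpm)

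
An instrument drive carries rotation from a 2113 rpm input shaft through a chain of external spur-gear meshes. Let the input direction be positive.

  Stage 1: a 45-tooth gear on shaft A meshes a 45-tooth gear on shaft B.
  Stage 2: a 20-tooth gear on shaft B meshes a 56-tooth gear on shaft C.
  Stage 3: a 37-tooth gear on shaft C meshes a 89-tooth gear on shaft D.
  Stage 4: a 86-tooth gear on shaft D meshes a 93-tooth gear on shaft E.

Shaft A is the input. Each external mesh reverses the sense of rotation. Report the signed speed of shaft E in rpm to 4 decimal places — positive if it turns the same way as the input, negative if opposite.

Stage 1 [45T→45T]: ω = 2113.0000×45/45 = 2113.0000 rpm, dir flips to −; running = −2113.0000
Stage 2 [20T→56T]: ω = 2113.0000×20/56 = 754.6429 rpm, dir flips to +; running = +754.6429
Stage 3 [37T→89T]: ω = 754.6429×37/89 = 313.7279 rpm, dir flips to −; running = −313.7279
Stage 4 [86T→93T]: ω = 313.7279×86/93 = 290.1140 rpm, dir flips to +; running = +290.1140

+290.1140 rpm (same as input, |ω| = 290.1140 rpm)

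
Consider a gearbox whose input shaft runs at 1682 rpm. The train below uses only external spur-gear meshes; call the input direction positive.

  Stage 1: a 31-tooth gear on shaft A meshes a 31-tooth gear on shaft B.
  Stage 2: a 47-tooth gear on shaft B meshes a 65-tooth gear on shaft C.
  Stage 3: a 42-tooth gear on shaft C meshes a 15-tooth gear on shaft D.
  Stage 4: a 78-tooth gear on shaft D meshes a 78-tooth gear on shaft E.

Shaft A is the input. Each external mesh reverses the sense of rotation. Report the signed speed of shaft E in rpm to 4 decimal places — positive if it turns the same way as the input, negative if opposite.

Stage 1 [31T→31T]: ω = 1682.0000×31/31 = 1682.0000 rpm, dir flips to −; running = −1682.0000
Stage 2 [47T→65T]: ω = 1682.0000×47/65 = 1216.2154 rpm, dir flips to +; running = +1216.2154
Stage 3 [42T→15T]: ω = 1216.2154×42/15 = 3405.4031 rpm, dir flips to −; running = −3405.4031
Stage 4 [78T→78T]: ω = 3405.4031×78/78 = 3405.4031 rpm, dir flips to +; running = +3405.4031

+3405.4031 rpm (same as input, |ω| = 3405.4031 rpm)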